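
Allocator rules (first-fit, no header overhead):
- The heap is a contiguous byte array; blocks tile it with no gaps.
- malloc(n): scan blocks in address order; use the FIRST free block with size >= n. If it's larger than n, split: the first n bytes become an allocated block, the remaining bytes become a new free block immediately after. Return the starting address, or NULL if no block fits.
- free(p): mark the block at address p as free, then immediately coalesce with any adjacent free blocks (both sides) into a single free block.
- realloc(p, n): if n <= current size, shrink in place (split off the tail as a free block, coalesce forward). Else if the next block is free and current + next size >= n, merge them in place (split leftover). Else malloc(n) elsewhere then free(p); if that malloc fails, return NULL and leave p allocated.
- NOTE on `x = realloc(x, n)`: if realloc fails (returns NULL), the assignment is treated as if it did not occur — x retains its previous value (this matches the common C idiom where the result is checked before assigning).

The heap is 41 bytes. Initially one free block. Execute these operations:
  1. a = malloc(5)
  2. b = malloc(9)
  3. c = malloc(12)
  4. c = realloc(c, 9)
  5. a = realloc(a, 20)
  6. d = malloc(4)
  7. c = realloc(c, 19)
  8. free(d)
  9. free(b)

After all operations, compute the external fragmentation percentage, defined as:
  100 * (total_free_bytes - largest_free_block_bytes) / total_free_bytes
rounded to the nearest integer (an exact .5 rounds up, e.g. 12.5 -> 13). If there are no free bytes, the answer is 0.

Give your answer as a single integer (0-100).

Op 1: a = malloc(5) -> a = 0; heap: [0-4 ALLOC][5-40 FREE]
Op 2: b = malloc(9) -> b = 5; heap: [0-4 ALLOC][5-13 ALLOC][14-40 FREE]
Op 3: c = malloc(12) -> c = 14; heap: [0-4 ALLOC][5-13 ALLOC][14-25 ALLOC][26-40 FREE]
Op 4: c = realloc(c, 9) -> c = 14; heap: [0-4 ALLOC][5-13 ALLOC][14-22 ALLOC][23-40 FREE]
Op 5: a = realloc(a, 20) -> NULL (a unchanged); heap: [0-4 ALLOC][5-13 ALLOC][14-22 ALLOC][23-40 FREE]
Op 6: d = malloc(4) -> d = 23; heap: [0-4 ALLOC][5-13 ALLOC][14-22 ALLOC][23-26 ALLOC][27-40 FREE]
Op 7: c = realloc(c, 19) -> NULL (c unchanged); heap: [0-4 ALLOC][5-13 ALLOC][14-22 ALLOC][23-26 ALLOC][27-40 FREE]
Op 8: free(d) -> (freed d); heap: [0-4 ALLOC][5-13 ALLOC][14-22 ALLOC][23-40 FREE]
Op 9: free(b) -> (freed b); heap: [0-4 ALLOC][5-13 FREE][14-22 ALLOC][23-40 FREE]
Free blocks: [9 18] total_free=27 largest=18 -> 100*(27-18)/27 = 900/27 ≈ 33.333 -> rounds to 33

Answer: 33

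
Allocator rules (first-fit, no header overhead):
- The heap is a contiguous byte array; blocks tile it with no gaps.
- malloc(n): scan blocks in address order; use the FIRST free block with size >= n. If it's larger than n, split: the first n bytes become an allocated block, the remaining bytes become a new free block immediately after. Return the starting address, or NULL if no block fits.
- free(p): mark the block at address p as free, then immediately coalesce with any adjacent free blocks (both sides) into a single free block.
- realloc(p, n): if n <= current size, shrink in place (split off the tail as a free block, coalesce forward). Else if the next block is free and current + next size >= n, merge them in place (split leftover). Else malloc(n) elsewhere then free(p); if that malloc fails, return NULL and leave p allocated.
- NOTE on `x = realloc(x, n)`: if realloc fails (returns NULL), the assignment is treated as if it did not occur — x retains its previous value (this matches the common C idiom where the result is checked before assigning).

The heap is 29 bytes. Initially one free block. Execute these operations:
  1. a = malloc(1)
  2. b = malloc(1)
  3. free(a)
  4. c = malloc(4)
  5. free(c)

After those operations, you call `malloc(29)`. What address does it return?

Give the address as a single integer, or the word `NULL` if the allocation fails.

Answer: NULL

Derivation:
Op 1: a = malloc(1) -> a = 0; heap: [0-0 ALLOC][1-28 FREE]
Op 2: b = malloc(1) -> b = 1; heap: [0-0 ALLOC][1-1 ALLOC][2-28 FREE]
Op 3: free(a) -> (freed a); heap: [0-0 FREE][1-1 ALLOC][2-28 FREE]
Op 4: c = malloc(4) -> c = 2; heap: [0-0 FREE][1-1 ALLOC][2-5 ALLOC][6-28 FREE]
Op 5: free(c) -> (freed c); heap: [0-0 FREE][1-1 ALLOC][2-28 FREE]
malloc(29): first-fit scan over [0-0 FREE][1-1 ALLOC][2-28 FREE] -> NULL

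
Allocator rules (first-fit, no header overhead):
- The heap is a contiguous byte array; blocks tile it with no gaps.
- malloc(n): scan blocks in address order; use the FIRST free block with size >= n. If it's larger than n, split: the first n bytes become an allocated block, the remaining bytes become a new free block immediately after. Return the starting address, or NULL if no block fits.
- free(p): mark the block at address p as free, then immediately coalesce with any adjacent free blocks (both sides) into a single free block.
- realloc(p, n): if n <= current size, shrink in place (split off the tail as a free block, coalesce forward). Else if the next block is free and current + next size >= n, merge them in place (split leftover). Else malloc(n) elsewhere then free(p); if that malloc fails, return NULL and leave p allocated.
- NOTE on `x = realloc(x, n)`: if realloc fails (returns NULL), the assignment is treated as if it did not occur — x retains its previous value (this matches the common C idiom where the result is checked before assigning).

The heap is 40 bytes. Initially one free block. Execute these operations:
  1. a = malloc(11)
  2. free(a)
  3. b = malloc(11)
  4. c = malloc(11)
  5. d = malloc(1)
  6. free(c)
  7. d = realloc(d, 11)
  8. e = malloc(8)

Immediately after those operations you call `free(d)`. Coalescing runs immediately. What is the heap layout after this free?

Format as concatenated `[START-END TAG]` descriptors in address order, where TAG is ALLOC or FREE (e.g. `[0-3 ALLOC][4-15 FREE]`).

Op 1: a = malloc(11) -> a = 0; heap: [0-10 ALLOC][11-39 FREE]
Op 2: free(a) -> (freed a); heap: [0-39 FREE]
Op 3: b = malloc(11) -> b = 0; heap: [0-10 ALLOC][11-39 FREE]
Op 4: c = malloc(11) -> c = 11; heap: [0-10 ALLOC][11-21 ALLOC][22-39 FREE]
Op 5: d = malloc(1) -> d = 22; heap: [0-10 ALLOC][11-21 ALLOC][22-22 ALLOC][23-39 FREE]
Op 6: free(c) -> (freed c); heap: [0-10 ALLOC][11-21 FREE][22-22 ALLOC][23-39 FREE]
Op 7: d = realloc(d, 11) -> d = 22; heap: [0-10 ALLOC][11-21 FREE][22-32 ALLOC][33-39 FREE]
Op 8: e = malloc(8) -> e = 11; heap: [0-10 ALLOC][11-18 ALLOC][19-21 FREE][22-32 ALLOC][33-39 FREE]
free(d): d = 22 -> block [22-32 ALLOC]; mark free, coalesce with adjacent free neighbors -> [0-10 ALLOC][11-18 ALLOC][19-39 FREE]

Answer: [0-10 ALLOC][11-18 ALLOC][19-39 FREE]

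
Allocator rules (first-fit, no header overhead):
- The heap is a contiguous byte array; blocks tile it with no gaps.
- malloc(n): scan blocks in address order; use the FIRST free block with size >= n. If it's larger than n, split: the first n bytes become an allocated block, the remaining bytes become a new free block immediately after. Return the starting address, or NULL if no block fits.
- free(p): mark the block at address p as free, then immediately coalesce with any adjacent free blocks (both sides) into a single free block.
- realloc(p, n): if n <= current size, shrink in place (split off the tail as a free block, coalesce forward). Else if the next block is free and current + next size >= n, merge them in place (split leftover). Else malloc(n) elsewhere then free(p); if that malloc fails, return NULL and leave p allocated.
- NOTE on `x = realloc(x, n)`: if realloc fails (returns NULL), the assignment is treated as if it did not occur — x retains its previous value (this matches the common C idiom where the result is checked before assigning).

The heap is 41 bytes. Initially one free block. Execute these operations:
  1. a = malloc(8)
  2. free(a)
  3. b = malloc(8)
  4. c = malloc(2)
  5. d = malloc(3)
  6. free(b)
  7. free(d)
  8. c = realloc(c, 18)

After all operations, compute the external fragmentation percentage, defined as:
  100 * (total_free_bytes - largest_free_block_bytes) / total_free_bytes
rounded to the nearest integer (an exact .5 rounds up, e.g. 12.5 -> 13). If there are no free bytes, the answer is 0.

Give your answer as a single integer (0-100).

Answer: 35

Derivation:
Op 1: a = malloc(8) -> a = 0; heap: [0-7 ALLOC][8-40 FREE]
Op 2: free(a) -> (freed a); heap: [0-40 FREE]
Op 3: b = malloc(8) -> b = 0; heap: [0-7 ALLOC][8-40 FREE]
Op 4: c = malloc(2) -> c = 8; heap: [0-7 ALLOC][8-9 ALLOC][10-40 FREE]
Op 5: d = malloc(3) -> d = 10; heap: [0-7 ALLOC][8-9 ALLOC][10-12 ALLOC][13-40 FREE]
Op 6: free(b) -> (freed b); heap: [0-7 FREE][8-9 ALLOC][10-12 ALLOC][13-40 FREE]
Op 7: free(d) -> (freed d); heap: [0-7 FREE][8-9 ALLOC][10-40 FREE]
Op 8: c = realloc(c, 18) -> c = 8; heap: [0-7 FREE][8-25 ALLOC][26-40 FREE]
Free blocks: [8 15] total_free=23 largest=15 -> 100*(23-15)/23 = 800/23 ≈ 34.783 -> rounds to 35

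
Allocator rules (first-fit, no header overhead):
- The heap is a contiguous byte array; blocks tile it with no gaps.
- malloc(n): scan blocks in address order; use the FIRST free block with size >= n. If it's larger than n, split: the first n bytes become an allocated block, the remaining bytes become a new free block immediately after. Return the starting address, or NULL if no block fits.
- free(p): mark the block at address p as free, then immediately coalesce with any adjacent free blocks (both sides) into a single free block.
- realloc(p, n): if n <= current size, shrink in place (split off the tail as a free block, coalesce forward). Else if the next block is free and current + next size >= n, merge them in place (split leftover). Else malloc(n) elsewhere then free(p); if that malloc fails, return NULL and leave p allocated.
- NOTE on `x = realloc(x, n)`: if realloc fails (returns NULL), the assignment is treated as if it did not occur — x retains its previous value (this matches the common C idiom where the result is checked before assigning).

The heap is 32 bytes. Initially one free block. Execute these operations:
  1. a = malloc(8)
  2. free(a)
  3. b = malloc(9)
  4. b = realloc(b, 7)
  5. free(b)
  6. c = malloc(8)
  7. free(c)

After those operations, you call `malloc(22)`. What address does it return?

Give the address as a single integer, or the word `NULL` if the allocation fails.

Answer: 0

Derivation:
Op 1: a = malloc(8) -> a = 0; heap: [0-7 ALLOC][8-31 FREE]
Op 2: free(a) -> (freed a); heap: [0-31 FREE]
Op 3: b = malloc(9) -> b = 0; heap: [0-8 ALLOC][9-31 FREE]
Op 4: b = realloc(b, 7) -> b = 0; heap: [0-6 ALLOC][7-31 FREE]
Op 5: free(b) -> (freed b); heap: [0-31 FREE]
Op 6: c = malloc(8) -> c = 0; heap: [0-7 ALLOC][8-31 FREE]
Op 7: free(c) -> (freed c); heap: [0-31 FREE]
malloc(22): first-fit scan over [0-31 FREE] -> 0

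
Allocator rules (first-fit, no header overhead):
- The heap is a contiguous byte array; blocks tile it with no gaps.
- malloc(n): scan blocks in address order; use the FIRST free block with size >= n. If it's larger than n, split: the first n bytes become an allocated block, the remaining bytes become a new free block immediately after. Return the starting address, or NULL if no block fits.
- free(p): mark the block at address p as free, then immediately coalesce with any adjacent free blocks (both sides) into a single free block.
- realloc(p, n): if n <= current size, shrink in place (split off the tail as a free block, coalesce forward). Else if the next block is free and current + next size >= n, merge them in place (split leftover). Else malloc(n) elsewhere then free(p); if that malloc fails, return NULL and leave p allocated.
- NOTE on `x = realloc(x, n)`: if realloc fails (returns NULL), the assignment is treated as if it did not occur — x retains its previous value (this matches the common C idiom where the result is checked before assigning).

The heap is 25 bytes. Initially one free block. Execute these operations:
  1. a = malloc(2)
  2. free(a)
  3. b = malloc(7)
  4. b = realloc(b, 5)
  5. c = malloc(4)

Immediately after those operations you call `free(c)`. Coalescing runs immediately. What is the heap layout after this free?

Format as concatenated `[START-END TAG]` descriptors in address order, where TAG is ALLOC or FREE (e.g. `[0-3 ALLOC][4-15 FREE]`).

Answer: [0-4 ALLOC][5-24 FREE]

Derivation:
Op 1: a = malloc(2) -> a = 0; heap: [0-1 ALLOC][2-24 FREE]
Op 2: free(a) -> (freed a); heap: [0-24 FREE]
Op 3: b = malloc(7) -> b = 0; heap: [0-6 ALLOC][7-24 FREE]
Op 4: b = realloc(b, 5) -> b = 0; heap: [0-4 ALLOC][5-24 FREE]
Op 5: c = malloc(4) -> c = 5; heap: [0-4 ALLOC][5-8 ALLOC][9-24 FREE]
free(c): c = 5 -> block [5-8 ALLOC]; mark free, coalesce with adjacent free neighbors -> [0-4 ALLOC][5-24 FREE]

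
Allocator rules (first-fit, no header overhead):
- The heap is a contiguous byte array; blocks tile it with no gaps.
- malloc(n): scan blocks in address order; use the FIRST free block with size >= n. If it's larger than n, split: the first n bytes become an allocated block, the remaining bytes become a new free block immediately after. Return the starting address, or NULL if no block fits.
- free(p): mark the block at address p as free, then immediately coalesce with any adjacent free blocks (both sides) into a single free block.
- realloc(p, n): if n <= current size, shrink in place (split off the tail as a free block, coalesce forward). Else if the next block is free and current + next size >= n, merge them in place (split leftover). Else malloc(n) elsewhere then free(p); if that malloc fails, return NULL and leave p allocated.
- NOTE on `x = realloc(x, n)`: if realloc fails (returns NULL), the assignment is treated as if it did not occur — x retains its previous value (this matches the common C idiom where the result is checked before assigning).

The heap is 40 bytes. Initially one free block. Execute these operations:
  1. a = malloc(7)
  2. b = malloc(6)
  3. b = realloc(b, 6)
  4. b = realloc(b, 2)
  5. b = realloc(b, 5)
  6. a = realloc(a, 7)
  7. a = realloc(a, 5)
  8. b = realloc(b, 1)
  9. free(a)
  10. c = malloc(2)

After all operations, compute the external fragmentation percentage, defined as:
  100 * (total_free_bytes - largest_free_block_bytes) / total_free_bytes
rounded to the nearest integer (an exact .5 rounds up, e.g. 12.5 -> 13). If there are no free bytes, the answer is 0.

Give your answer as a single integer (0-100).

Answer: 14

Derivation:
Op 1: a = malloc(7) -> a = 0; heap: [0-6 ALLOC][7-39 FREE]
Op 2: b = malloc(6) -> b = 7; heap: [0-6 ALLOC][7-12 ALLOC][13-39 FREE]
Op 3: b = realloc(b, 6) -> b = 7; heap: [0-6 ALLOC][7-12 ALLOC][13-39 FREE]
Op 4: b = realloc(b, 2) -> b = 7; heap: [0-6 ALLOC][7-8 ALLOC][9-39 FREE]
Op 5: b = realloc(b, 5) -> b = 7; heap: [0-6 ALLOC][7-11 ALLOC][12-39 FREE]
Op 6: a = realloc(a, 7) -> a = 0; heap: [0-6 ALLOC][7-11 ALLOC][12-39 FREE]
Op 7: a = realloc(a, 5) -> a = 0; heap: [0-4 ALLOC][5-6 FREE][7-11 ALLOC][12-39 FREE]
Op 8: b = realloc(b, 1) -> b = 7; heap: [0-4 ALLOC][5-6 FREE][7-7 ALLOC][8-39 FREE]
Op 9: free(a) -> (freed a); heap: [0-6 FREE][7-7 ALLOC][8-39 FREE]
Op 10: c = malloc(2) -> c = 0; heap: [0-1 ALLOC][2-6 FREE][7-7 ALLOC][8-39 FREE]
Free blocks: [5 32] total_free=37 largest=32 -> 100*(37-32)/37 = 500/37 ≈ 13.514 -> rounds to 14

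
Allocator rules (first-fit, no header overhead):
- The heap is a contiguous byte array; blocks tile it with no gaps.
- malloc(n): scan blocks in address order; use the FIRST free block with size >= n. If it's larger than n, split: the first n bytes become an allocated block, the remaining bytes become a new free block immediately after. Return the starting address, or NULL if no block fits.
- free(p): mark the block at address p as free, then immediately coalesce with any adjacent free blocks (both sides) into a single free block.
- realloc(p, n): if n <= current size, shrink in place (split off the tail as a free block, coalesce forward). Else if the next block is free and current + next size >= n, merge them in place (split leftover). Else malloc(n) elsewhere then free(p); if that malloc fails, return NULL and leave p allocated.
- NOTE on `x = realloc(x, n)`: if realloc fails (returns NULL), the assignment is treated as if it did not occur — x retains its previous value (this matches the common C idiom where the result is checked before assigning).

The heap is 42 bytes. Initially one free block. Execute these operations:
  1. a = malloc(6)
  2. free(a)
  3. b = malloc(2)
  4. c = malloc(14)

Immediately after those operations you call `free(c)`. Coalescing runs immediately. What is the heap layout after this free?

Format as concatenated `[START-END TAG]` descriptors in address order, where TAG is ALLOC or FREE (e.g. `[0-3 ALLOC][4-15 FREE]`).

Answer: [0-1 ALLOC][2-41 FREE]

Derivation:
Op 1: a = malloc(6) -> a = 0; heap: [0-5 ALLOC][6-41 FREE]
Op 2: free(a) -> (freed a); heap: [0-41 FREE]
Op 3: b = malloc(2) -> b = 0; heap: [0-1 ALLOC][2-41 FREE]
Op 4: c = malloc(14) -> c = 2; heap: [0-1 ALLOC][2-15 ALLOC][16-41 FREE]
free(c): c = 2 -> block [2-15 ALLOC]; mark free, coalesce with adjacent free neighbors -> [0-1 ALLOC][2-41 FREE]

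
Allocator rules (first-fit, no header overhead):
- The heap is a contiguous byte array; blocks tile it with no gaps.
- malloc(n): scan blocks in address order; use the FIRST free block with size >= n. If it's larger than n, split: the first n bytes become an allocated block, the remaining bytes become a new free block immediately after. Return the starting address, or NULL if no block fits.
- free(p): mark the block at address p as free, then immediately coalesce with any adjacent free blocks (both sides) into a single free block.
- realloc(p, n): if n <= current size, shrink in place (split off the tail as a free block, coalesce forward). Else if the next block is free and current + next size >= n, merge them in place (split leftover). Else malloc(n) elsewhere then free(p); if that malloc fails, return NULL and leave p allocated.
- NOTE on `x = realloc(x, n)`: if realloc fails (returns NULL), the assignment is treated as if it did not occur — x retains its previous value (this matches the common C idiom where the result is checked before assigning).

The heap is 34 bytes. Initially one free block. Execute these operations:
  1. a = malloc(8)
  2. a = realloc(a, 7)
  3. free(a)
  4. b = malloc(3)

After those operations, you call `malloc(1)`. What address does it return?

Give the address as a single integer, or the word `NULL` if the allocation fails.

Answer: 3

Derivation:
Op 1: a = malloc(8) -> a = 0; heap: [0-7 ALLOC][8-33 FREE]
Op 2: a = realloc(a, 7) -> a = 0; heap: [0-6 ALLOC][7-33 FREE]
Op 3: free(a) -> (freed a); heap: [0-33 FREE]
Op 4: b = malloc(3) -> b = 0; heap: [0-2 ALLOC][3-33 FREE]
malloc(1): first-fit scan over [0-2 ALLOC][3-33 FREE] -> 3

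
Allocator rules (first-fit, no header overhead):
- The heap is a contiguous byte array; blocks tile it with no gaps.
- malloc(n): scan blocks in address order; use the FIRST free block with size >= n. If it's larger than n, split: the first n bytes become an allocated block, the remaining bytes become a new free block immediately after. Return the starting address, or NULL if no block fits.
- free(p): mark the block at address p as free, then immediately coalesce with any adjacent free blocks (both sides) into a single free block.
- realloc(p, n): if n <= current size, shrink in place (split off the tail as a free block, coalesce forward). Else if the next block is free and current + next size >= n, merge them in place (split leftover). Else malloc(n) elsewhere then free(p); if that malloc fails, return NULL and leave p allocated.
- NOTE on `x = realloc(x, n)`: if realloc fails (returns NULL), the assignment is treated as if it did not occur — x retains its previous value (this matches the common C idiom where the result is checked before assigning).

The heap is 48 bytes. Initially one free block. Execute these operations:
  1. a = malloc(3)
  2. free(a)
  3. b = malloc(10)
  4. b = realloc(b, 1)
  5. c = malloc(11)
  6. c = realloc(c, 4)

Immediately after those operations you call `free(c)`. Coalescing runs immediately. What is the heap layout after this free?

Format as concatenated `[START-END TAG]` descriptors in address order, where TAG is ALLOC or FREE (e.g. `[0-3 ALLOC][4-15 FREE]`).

Answer: [0-0 ALLOC][1-47 FREE]

Derivation:
Op 1: a = malloc(3) -> a = 0; heap: [0-2 ALLOC][3-47 FREE]
Op 2: free(a) -> (freed a); heap: [0-47 FREE]
Op 3: b = malloc(10) -> b = 0; heap: [0-9 ALLOC][10-47 FREE]
Op 4: b = realloc(b, 1) -> b = 0; heap: [0-0 ALLOC][1-47 FREE]
Op 5: c = malloc(11) -> c = 1; heap: [0-0 ALLOC][1-11 ALLOC][12-47 FREE]
Op 6: c = realloc(c, 4) -> c = 1; heap: [0-0 ALLOC][1-4 ALLOC][5-47 FREE]
free(c): c = 1 -> block [1-4 ALLOC]; mark free, coalesce with adjacent free neighbors -> [0-0 ALLOC][1-47 FREE]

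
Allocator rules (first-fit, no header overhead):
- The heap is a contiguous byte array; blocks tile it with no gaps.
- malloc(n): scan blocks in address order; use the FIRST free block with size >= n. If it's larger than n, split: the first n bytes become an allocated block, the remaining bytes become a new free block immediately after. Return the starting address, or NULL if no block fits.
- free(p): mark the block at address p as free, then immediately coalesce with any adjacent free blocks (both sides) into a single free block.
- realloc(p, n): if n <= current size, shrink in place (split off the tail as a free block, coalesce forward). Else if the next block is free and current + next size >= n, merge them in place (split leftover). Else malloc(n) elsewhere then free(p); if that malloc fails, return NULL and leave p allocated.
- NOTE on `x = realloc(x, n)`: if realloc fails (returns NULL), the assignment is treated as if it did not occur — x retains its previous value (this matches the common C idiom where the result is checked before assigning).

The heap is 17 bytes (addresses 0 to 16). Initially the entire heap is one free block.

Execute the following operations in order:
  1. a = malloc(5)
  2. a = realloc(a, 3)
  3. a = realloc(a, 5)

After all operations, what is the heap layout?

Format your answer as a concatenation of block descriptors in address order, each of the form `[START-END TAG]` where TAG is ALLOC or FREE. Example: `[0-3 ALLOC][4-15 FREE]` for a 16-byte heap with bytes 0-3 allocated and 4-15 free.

Answer: [0-4 ALLOC][5-16 FREE]

Derivation:
Op 1: a = malloc(5) -> a = 0; heap: [0-4 ALLOC][5-16 FREE]
Op 2: a = realloc(a, 3) -> a = 0; heap: [0-2 ALLOC][3-16 FREE]
Op 3: a = realloc(a, 5) -> a = 0; heap: [0-4 ALLOC][5-16 FREE]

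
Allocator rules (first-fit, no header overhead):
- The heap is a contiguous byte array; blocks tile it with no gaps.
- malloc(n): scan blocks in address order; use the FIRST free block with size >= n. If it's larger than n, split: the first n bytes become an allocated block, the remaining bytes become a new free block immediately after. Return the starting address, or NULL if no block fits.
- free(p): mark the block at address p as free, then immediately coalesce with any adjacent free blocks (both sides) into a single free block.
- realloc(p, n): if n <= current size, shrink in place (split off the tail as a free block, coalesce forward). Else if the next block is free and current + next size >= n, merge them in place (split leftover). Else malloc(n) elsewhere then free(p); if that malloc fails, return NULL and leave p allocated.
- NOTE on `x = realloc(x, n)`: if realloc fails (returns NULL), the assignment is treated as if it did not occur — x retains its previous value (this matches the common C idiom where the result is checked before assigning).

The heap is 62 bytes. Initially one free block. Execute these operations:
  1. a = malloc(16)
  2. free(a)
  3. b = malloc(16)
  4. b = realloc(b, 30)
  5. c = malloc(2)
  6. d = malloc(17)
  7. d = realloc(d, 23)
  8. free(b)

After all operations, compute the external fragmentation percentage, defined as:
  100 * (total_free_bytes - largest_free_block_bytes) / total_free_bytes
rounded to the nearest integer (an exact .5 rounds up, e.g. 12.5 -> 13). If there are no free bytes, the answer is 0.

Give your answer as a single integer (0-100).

Answer: 19

Derivation:
Op 1: a = malloc(16) -> a = 0; heap: [0-15 ALLOC][16-61 FREE]
Op 2: free(a) -> (freed a); heap: [0-61 FREE]
Op 3: b = malloc(16) -> b = 0; heap: [0-15 ALLOC][16-61 FREE]
Op 4: b = realloc(b, 30) -> b = 0; heap: [0-29 ALLOC][30-61 FREE]
Op 5: c = malloc(2) -> c = 30; heap: [0-29 ALLOC][30-31 ALLOC][32-61 FREE]
Op 6: d = malloc(17) -> d = 32; heap: [0-29 ALLOC][30-31 ALLOC][32-48 ALLOC][49-61 FREE]
Op 7: d = realloc(d, 23) -> d = 32; heap: [0-29 ALLOC][30-31 ALLOC][32-54 ALLOC][55-61 FREE]
Op 8: free(b) -> (freed b); heap: [0-29 FREE][30-31 ALLOC][32-54 ALLOC][55-61 FREE]
Free blocks: [30 7] total_free=37 largest=30 -> 100*(37-30)/37 = 700/37 ≈ 18.919 -> rounds to 19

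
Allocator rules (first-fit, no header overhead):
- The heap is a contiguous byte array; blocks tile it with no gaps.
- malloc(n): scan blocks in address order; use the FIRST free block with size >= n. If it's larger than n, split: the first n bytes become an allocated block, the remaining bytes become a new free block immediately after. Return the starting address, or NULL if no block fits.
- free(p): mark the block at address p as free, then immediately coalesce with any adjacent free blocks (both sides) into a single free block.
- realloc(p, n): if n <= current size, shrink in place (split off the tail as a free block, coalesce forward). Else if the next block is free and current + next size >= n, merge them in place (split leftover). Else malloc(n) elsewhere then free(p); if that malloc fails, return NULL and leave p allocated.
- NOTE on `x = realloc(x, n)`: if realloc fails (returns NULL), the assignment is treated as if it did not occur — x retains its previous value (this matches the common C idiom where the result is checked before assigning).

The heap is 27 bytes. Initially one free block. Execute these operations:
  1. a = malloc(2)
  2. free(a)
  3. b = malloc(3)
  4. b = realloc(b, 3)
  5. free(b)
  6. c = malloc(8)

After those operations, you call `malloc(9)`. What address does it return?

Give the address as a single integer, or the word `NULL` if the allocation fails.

Answer: 8

Derivation:
Op 1: a = malloc(2) -> a = 0; heap: [0-1 ALLOC][2-26 FREE]
Op 2: free(a) -> (freed a); heap: [0-26 FREE]
Op 3: b = malloc(3) -> b = 0; heap: [0-2 ALLOC][3-26 FREE]
Op 4: b = realloc(b, 3) -> b = 0; heap: [0-2 ALLOC][3-26 FREE]
Op 5: free(b) -> (freed b); heap: [0-26 FREE]
Op 6: c = malloc(8) -> c = 0; heap: [0-7 ALLOC][8-26 FREE]
malloc(9): first-fit scan over [0-7 ALLOC][8-26 FREE] -> 8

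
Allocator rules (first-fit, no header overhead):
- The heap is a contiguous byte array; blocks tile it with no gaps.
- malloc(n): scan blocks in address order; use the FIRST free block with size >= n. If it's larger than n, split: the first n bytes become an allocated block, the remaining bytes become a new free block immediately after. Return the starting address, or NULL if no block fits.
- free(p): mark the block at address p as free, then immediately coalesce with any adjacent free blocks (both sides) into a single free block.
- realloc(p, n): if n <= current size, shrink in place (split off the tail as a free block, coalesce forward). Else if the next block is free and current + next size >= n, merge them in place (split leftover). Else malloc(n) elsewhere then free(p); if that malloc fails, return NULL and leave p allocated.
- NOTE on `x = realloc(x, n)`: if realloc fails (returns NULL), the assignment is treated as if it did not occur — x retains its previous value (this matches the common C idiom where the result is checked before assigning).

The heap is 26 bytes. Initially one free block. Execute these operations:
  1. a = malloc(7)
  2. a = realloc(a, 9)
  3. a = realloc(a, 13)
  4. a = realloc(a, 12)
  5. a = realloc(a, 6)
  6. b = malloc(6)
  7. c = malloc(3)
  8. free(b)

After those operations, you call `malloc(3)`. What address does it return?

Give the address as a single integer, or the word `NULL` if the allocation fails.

Answer: 6

Derivation:
Op 1: a = malloc(7) -> a = 0; heap: [0-6 ALLOC][7-25 FREE]
Op 2: a = realloc(a, 9) -> a = 0; heap: [0-8 ALLOC][9-25 FREE]
Op 3: a = realloc(a, 13) -> a = 0; heap: [0-12 ALLOC][13-25 FREE]
Op 4: a = realloc(a, 12) -> a = 0; heap: [0-11 ALLOC][12-25 FREE]
Op 5: a = realloc(a, 6) -> a = 0; heap: [0-5 ALLOC][6-25 FREE]
Op 6: b = malloc(6) -> b = 6; heap: [0-5 ALLOC][6-11 ALLOC][12-25 FREE]
Op 7: c = malloc(3) -> c = 12; heap: [0-5 ALLOC][6-11 ALLOC][12-14 ALLOC][15-25 FREE]
Op 8: free(b) -> (freed b); heap: [0-5 ALLOC][6-11 FREE][12-14 ALLOC][15-25 FREE]
malloc(3): first-fit scan over [0-5 ALLOC][6-11 FREE][12-14 ALLOC][15-25 FREE] -> 6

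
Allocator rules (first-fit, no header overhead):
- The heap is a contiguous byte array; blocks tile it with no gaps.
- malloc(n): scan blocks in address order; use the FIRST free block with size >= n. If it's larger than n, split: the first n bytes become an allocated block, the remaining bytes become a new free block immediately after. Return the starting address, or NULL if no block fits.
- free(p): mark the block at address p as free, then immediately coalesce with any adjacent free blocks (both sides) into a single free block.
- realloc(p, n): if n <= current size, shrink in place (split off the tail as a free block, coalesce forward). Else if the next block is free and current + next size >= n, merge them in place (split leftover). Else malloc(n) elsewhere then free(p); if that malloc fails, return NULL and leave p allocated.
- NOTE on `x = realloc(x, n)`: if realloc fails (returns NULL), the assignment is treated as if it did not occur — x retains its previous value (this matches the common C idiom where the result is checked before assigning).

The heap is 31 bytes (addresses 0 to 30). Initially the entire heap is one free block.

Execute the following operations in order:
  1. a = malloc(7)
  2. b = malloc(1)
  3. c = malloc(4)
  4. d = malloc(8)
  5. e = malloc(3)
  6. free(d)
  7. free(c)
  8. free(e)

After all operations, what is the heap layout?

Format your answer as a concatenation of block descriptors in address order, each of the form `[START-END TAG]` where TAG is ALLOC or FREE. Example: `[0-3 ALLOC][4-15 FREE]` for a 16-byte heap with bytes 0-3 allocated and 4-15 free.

Answer: [0-6 ALLOC][7-7 ALLOC][8-30 FREE]

Derivation:
Op 1: a = malloc(7) -> a = 0; heap: [0-6 ALLOC][7-30 FREE]
Op 2: b = malloc(1) -> b = 7; heap: [0-6 ALLOC][7-7 ALLOC][8-30 FREE]
Op 3: c = malloc(4) -> c = 8; heap: [0-6 ALLOC][7-7 ALLOC][8-11 ALLOC][12-30 FREE]
Op 4: d = malloc(8) -> d = 12; heap: [0-6 ALLOC][7-7 ALLOC][8-11 ALLOC][12-19 ALLOC][20-30 FREE]
Op 5: e = malloc(3) -> e = 20; heap: [0-6 ALLOC][7-7 ALLOC][8-11 ALLOC][12-19 ALLOC][20-22 ALLOC][23-30 FREE]
Op 6: free(d) -> (freed d); heap: [0-6 ALLOC][7-7 ALLOC][8-11 ALLOC][12-19 FREE][20-22 ALLOC][23-30 FREE]
Op 7: free(c) -> (freed c); heap: [0-6 ALLOC][7-7 ALLOC][8-19 FREE][20-22 ALLOC][23-30 FREE]
Op 8: free(e) -> (freed e); heap: [0-6 ALLOC][7-7 ALLOC][8-30 FREE]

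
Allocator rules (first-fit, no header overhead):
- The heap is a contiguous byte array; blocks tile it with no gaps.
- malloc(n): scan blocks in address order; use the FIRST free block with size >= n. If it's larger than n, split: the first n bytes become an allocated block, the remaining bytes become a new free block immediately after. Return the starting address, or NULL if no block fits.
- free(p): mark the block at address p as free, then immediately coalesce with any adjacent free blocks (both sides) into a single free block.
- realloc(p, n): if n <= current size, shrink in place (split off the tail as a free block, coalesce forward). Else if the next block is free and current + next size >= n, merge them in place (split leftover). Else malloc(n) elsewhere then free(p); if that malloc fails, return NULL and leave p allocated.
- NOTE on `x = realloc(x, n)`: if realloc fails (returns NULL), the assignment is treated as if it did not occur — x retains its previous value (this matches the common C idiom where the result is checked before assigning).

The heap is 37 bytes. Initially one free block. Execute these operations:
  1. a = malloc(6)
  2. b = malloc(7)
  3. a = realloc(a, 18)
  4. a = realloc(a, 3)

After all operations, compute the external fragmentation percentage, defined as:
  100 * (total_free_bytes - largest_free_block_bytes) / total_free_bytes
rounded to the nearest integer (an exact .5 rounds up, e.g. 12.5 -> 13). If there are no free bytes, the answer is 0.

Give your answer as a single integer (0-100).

Answer: 22

Derivation:
Op 1: a = malloc(6) -> a = 0; heap: [0-5 ALLOC][6-36 FREE]
Op 2: b = malloc(7) -> b = 6; heap: [0-5 ALLOC][6-12 ALLOC][13-36 FREE]
Op 3: a = realloc(a, 18) -> a = 13; heap: [0-5 FREE][6-12 ALLOC][13-30 ALLOC][31-36 FREE]
Op 4: a = realloc(a, 3) -> a = 13; heap: [0-5 FREE][6-12 ALLOC][13-15 ALLOC][16-36 FREE]
Free blocks: [6 21] total_free=27 largest=21 -> 100*(27-21)/27 = 600/27 ≈ 22.222 -> rounds to 22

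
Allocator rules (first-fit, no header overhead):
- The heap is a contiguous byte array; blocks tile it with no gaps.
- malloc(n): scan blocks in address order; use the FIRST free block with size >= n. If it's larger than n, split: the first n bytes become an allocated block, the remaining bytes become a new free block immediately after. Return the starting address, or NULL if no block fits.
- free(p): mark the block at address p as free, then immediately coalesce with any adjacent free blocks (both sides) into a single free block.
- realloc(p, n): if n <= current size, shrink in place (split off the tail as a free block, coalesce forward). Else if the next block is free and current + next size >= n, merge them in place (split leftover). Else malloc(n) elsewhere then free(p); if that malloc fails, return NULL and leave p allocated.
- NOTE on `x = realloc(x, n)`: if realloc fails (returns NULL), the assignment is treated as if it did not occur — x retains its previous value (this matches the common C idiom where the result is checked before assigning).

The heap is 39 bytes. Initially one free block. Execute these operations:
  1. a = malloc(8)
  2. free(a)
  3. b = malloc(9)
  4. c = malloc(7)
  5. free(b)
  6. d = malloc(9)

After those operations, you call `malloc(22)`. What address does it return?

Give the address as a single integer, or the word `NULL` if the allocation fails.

Op 1: a = malloc(8) -> a = 0; heap: [0-7 ALLOC][8-38 FREE]
Op 2: free(a) -> (freed a); heap: [0-38 FREE]
Op 3: b = malloc(9) -> b = 0; heap: [0-8 ALLOC][9-38 FREE]
Op 4: c = malloc(7) -> c = 9; heap: [0-8 ALLOC][9-15 ALLOC][16-38 FREE]
Op 5: free(b) -> (freed b); heap: [0-8 FREE][9-15 ALLOC][16-38 FREE]
Op 6: d = malloc(9) -> d = 0; heap: [0-8 ALLOC][9-15 ALLOC][16-38 FREE]
malloc(22): first-fit scan over [0-8 ALLOC][9-15 ALLOC][16-38 FREE] -> 16

Answer: 16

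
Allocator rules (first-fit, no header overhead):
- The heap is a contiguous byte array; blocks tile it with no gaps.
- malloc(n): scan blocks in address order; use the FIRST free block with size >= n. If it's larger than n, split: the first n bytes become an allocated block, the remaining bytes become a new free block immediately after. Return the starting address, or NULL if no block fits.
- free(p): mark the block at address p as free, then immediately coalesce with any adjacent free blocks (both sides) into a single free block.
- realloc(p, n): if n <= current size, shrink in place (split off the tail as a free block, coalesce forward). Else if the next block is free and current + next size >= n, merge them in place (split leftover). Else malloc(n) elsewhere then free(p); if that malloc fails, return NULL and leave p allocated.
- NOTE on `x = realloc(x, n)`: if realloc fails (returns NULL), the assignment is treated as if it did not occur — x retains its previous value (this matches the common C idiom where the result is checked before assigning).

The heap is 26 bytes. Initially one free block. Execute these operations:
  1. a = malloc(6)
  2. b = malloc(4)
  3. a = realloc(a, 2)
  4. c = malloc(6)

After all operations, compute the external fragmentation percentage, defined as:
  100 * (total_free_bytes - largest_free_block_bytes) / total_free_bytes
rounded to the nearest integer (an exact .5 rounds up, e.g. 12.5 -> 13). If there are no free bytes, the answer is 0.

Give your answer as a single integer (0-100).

Answer: 29

Derivation:
Op 1: a = malloc(6) -> a = 0; heap: [0-5 ALLOC][6-25 FREE]
Op 2: b = malloc(4) -> b = 6; heap: [0-5 ALLOC][6-9 ALLOC][10-25 FREE]
Op 3: a = realloc(a, 2) -> a = 0; heap: [0-1 ALLOC][2-5 FREE][6-9 ALLOC][10-25 FREE]
Op 4: c = malloc(6) -> c = 10; heap: [0-1 ALLOC][2-5 FREE][6-9 ALLOC][10-15 ALLOC][16-25 FREE]
Free blocks: [4 10] total_free=14 largest=10 -> 100*(14-10)/14 = 400/14 ≈ 28.571 -> rounds to 29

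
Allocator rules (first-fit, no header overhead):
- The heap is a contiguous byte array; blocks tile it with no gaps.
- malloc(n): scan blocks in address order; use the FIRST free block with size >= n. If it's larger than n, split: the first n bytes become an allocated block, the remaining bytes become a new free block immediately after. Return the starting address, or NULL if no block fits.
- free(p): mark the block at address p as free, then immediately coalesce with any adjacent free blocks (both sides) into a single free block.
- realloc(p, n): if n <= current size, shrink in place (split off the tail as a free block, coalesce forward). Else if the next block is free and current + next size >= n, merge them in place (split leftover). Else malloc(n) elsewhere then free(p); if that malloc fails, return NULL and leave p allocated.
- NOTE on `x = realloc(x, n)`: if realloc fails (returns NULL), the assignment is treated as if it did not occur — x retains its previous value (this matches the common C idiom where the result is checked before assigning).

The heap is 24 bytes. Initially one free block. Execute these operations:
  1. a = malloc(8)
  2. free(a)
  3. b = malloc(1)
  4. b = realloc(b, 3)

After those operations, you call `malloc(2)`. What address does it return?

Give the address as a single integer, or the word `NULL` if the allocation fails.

Op 1: a = malloc(8) -> a = 0; heap: [0-7 ALLOC][8-23 FREE]
Op 2: free(a) -> (freed a); heap: [0-23 FREE]
Op 3: b = malloc(1) -> b = 0; heap: [0-0 ALLOC][1-23 FREE]
Op 4: b = realloc(b, 3) -> b = 0; heap: [0-2 ALLOC][3-23 FREE]
malloc(2): first-fit scan over [0-2 ALLOC][3-23 FREE] -> 3

Answer: 3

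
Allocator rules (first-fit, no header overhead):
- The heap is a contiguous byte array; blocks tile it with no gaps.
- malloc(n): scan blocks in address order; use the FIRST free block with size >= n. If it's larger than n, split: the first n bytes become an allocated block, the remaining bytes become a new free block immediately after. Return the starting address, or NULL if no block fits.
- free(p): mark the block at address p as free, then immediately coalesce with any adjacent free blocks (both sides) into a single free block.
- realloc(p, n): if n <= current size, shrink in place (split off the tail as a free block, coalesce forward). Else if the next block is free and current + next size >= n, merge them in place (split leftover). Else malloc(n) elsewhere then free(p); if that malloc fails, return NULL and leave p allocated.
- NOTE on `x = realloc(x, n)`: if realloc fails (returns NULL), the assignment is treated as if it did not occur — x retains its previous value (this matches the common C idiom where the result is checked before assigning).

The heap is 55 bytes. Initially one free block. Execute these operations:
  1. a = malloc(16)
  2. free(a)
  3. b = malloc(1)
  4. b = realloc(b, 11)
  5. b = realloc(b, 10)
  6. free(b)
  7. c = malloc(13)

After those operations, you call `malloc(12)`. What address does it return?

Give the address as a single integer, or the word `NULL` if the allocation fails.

Op 1: a = malloc(16) -> a = 0; heap: [0-15 ALLOC][16-54 FREE]
Op 2: free(a) -> (freed a); heap: [0-54 FREE]
Op 3: b = malloc(1) -> b = 0; heap: [0-0 ALLOC][1-54 FREE]
Op 4: b = realloc(b, 11) -> b = 0; heap: [0-10 ALLOC][11-54 FREE]
Op 5: b = realloc(b, 10) -> b = 0; heap: [0-9 ALLOC][10-54 FREE]
Op 6: free(b) -> (freed b); heap: [0-54 FREE]
Op 7: c = malloc(13) -> c = 0; heap: [0-12 ALLOC][13-54 FREE]
malloc(12): first-fit scan over [0-12 ALLOC][13-54 FREE] -> 13

Answer: 13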